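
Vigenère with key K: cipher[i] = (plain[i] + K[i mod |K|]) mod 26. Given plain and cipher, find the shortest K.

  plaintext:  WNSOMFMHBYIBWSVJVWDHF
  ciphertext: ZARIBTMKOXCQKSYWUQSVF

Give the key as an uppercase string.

DNZUPOA

  i= 0: Z-W =  3 → D
  i= 1: A-N = 13 → N
  i= 2: R-S = 25 → Z
  i= 3: I-O = 20 → U
  i= 4: B-M = 15 → P
  i= 5: T-F = 14 → O
  i= 6: M-M =  0 → A
  i= 7: K-H =  3 → D
  i= 8: O-B = 13 → N
  i= 9: X-Y = 25 → Z
  i=10: C-I = 20 → U
  i=11: Q-B = 15 → P
  i=12: K-W = 14 → O
  i=13: S-S =  0 → A
  i=14: Y-V =  3 → D
  i=15: W-J = 13 → N
  i=16: U-V = 25 → Z
  i=17: Q-W = 20 → U
  i=18: S-D = 15 → P
  i=19: V-H = 14 → O
  i=20: F-F =  0 → A
  shifts repeat with period 7: DNZUPOA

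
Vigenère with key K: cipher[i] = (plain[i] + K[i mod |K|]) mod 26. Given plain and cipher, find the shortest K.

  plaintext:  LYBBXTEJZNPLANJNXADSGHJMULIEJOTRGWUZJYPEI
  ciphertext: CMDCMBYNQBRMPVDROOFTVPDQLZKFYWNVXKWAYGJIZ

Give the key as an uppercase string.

  i= 0: C-L = 17 → R
  i= 1: M-Y = 14 → O
  i= 2: D-B =  2 → C
  i= 3: C-B =  1 → B
  i= 4: M-X = 15 → P
  i= 5: B-T =  8 → I
  i= 6: Y-E = 20 → U
  i= 7: N-J =  4 → E
  i= 8: Q-Z = 17 → R
  i= 9: B-N = 14 → O
  i=10: R-P =  2 → C
  i=11: M-L =  1 → B
  i=12: P-A = 15 → P
  i=13: V-N =  8 → I
  i=14: D-J = 20 → U
  i=15: R-N =  4 → E
  i=16: O-X = 17 → R
  i=17: O-A = 14 → O
  i=18: F-D =  2 → C
  i=19: T-S =  1 → B
  i=20: V-G = 15 → P
  i=21: P-H =  8 → I
  i=22: D-J = 20 → U
  i=23: Q-M =  4 → E
  i=24: L-U = 17 → R
  i=25: Z-L = 14 → O
  i=26: K-I =  2 → C
  i=27: F-E =  1 → B
  i=28: Y-J = 15 → P
  i=29: W-O =  8 → I
  i=30: N-T = 20 → U
  i=31: V-R =  4 → E
  i=32: X-G = 17 → R
  i=33: K-W = 14 → O
  i=34: W-U =  2 → C
  i=35: A-Z =  1 → B
  i=36: Y-J = 15 → P
  i=37: G-Y =  8 → I
  i=38: J-P = 20 → U
  i=39: I-E =  4 → E
  i=40: Z-I = 17 → R
  shifts repeat with period 8: ROCBPIUE

ROCBPIUE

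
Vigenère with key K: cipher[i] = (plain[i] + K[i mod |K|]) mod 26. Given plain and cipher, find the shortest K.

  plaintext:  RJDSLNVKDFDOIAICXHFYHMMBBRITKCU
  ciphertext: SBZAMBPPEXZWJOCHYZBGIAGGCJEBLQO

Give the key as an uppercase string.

BSWIBOUF

  i= 0: S-R =  1 → B
  i= 1: B-J = 18 → S
  i= 2: Z-D = 22 → W
  i= 3: A-S =  8 → I
  i= 4: M-L =  1 → B
  i= 5: B-N = 14 → O
  i= 6: P-V = 20 → U
  i= 7: P-K =  5 → F
  i= 8: E-D =  1 → B
  i= 9: X-F = 18 → S
  i=10: Z-D = 22 → W
  i=11: W-O =  8 → I
  i=12: J-I =  1 → B
  i=13: O-A = 14 → O
  i=14: C-I = 20 → U
  i=15: H-C =  5 → F
  i=16: Y-X =  1 → B
  i=17: Z-H = 18 → S
  i=18: B-F = 22 → W
  i=19: G-Y =  8 → I
  i=20: I-H =  1 → B
  i=21: A-M = 14 → O
  i=22: G-M = 20 → U
  i=23: G-B =  5 → F
  i=24: C-B =  1 → B
  i=25: J-R = 18 → S
  i=26: E-I = 22 → W
  i=27: B-T =  8 → I
  i=28: L-K =  1 → B
  i=29: Q-C = 14 → O
  i=30: O-U = 20 → U
  shifts repeat with period 8: BSWIBOUF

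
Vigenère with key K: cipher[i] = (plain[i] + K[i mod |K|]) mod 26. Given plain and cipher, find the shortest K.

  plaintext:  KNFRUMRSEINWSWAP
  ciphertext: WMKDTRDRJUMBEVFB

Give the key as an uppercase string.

MZF

  i= 0: W-K = 12 → M
  i= 1: M-N = 25 → Z
  i= 2: K-F =  5 → F
  i= 3: D-R = 12 → M
  i= 4: T-U = 25 → Z
  i= 5: R-M =  5 → F
  i= 6: D-R = 12 → M
  i= 7: R-S = 25 → Z
  i= 8: J-E =  5 → F
  i= 9: U-I = 12 → M
  i=10: M-N = 25 → Z
  i=11: B-W =  5 → F
  i=12: E-S = 12 → M
  i=13: V-W = 25 → Z
  i=14: F-A =  5 → F
  i=15: B-P = 12 → M
  shifts repeat with period 3: MZF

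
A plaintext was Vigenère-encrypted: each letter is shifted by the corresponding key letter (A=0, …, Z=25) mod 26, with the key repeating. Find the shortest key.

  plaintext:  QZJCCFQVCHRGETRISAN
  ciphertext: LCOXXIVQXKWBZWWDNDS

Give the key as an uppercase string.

  i= 0: L-Q = 21 → V
  i= 1: C-Z =  3 → D
  i= 2: O-J =  5 → F
  i= 3: X-C = 21 → V
  i= 4: X-C = 21 → V
  i= 5: I-F =  3 → D
  i= 6: V-Q =  5 → F
  i= 7: Q-V = 21 → V
  i= 8: X-C = 21 → V
  i= 9: K-H =  3 → D
  i=10: W-R =  5 → F
  i=11: B-G = 21 → V
  i=12: Z-E = 21 → V
  i=13: W-T =  3 → D
  i=14: W-R =  5 → F
  i=15: D-I = 21 → V
  i=16: N-S = 21 → V
  i=17: D-A =  3 → D
  i=18: S-N =  5 → F
  shifts repeat with period 4: VDFV

VDFV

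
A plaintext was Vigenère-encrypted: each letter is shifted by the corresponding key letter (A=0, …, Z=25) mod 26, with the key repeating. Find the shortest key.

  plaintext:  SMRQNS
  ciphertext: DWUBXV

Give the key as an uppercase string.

LKD

  i= 0: D-S = 11 → L
  i= 1: W-M = 10 → K
  i= 2: U-R =  3 → D
  i= 3: B-Q = 11 → L
  i= 4: X-N = 10 → K
  i= 5: V-S =  3 → D
  shifts repeat with period 3: LKD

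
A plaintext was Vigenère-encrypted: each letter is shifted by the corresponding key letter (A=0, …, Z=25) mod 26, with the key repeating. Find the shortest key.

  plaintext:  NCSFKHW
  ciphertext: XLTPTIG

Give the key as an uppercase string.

KJB

  i= 0: X-N = 10 → K
  i= 1: L-C =  9 → J
  i= 2: T-S =  1 → B
  i= 3: P-F = 10 → K
  i= 4: T-K =  9 → J
  i= 5: I-H =  1 → B
  i= 6: G-W = 10 → K
  shifts repeat with period 3: KJB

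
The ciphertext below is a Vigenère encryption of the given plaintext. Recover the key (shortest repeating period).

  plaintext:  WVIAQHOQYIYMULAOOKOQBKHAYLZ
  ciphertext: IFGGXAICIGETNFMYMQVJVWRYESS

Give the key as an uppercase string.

MKYGHTU

  i= 0: I-W = 12 → M
  i= 1: F-V = 10 → K
  i= 2: G-I = 24 → Y
  i= 3: G-A =  6 → G
  i= 4: X-Q =  7 → H
  i= 5: A-H = 19 → T
  i= 6: I-O = 20 → U
  i= 7: C-Q = 12 → M
  i= 8: I-Y = 10 → K
  i= 9: G-I = 24 → Y
  i=10: E-Y =  6 → G
  i=11: T-M =  7 → H
  i=12: N-U = 19 → T
  i=13: F-L = 20 → U
  i=14: M-A = 12 → M
  i=15: Y-O = 10 → K
  i=16: M-O = 24 → Y
  i=17: Q-K =  6 → G
  i=18: V-O =  7 → H
  i=19: J-Q = 19 → T
  i=20: V-B = 20 → U
  i=21: W-K = 12 → M
  i=22: R-H = 10 → K
  i=23: Y-A = 24 → Y
  i=24: E-Y =  6 → G
  i=25: S-L =  7 → H
  i=26: S-Z = 19 → T
  shifts repeat with period 7: MKYGHTU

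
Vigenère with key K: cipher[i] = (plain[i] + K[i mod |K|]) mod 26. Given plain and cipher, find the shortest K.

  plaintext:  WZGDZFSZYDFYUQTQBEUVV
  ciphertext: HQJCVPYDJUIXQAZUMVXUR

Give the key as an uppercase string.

  i= 0: H-W = 11 → L
  i= 1: Q-Z = 17 → R
  i= 2: J-G =  3 → D
  i= 3: C-D = 25 → Z
  i= 4: V-Z = 22 → W
  i= 5: P-F = 10 → K
  i= 6: Y-S =  6 → G
  i= 7: D-Z =  4 → E
  i= 8: J-Y = 11 → L
  i= 9: U-D = 17 → R
  i=10: I-F =  3 → D
  i=11: X-Y = 25 → Z
  i=12: Q-U = 22 → W
  i=13: A-Q = 10 → K
  i=14: Z-T =  6 → G
  i=15: U-Q =  4 → E
  i=16: M-B = 11 → L
  i=17: V-E = 17 → R
  i=18: X-U =  3 → D
  i=19: U-V = 25 → Z
  i=20: R-V = 22 → W
  shifts repeat with period 8: LRDZWKGE

LRDZWKGE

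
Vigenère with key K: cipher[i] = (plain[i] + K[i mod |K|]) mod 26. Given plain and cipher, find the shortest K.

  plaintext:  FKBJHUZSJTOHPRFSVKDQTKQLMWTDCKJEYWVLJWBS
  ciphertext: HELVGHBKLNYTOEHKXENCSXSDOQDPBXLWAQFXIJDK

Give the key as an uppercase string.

CUKMZNCS

  i= 0: H-F =  2 → C
  i= 1: E-K = 20 → U
  i= 2: L-B = 10 → K
  i= 3: V-J = 12 → M
  i= 4: G-H = 25 → Z
  i= 5: H-U = 13 → N
  i= 6: B-Z =  2 → C
  i= 7: K-S = 18 → S
  i= 8: L-J =  2 → C
  i= 9: N-T = 20 → U
  i=10: Y-O = 10 → K
  i=11: T-H = 12 → M
  i=12: O-P = 25 → Z
  i=13: E-R = 13 → N
  i=14: H-F =  2 → C
  i=15: K-S = 18 → S
  i=16: X-V =  2 → C
  i=17: E-K = 20 → U
  i=18: N-D = 10 → K
  i=19: C-Q = 12 → M
  i=20: S-T = 25 → Z
  i=21: X-K = 13 → N
  i=22: S-Q =  2 → C
  i=23: D-L = 18 → S
  i=24: O-M =  2 → C
  i=25: Q-W = 20 → U
  i=26: D-T = 10 → K
  i=27: P-D = 12 → M
  i=28: B-C = 25 → Z
  i=29: X-K = 13 → N
  i=30: L-J =  2 → C
  i=31: W-E = 18 → S
  i=32: A-Y =  2 → C
  i=33: Q-W = 20 → U
  i=34: F-V = 10 → K
  i=35: X-L = 12 → M
  i=36: I-J = 25 → Z
  i=37: J-W = 13 → N
  i=38: D-B =  2 → C
  i=39: K-S = 18 → S
  shifts repeat with period 8: CUKMZNCS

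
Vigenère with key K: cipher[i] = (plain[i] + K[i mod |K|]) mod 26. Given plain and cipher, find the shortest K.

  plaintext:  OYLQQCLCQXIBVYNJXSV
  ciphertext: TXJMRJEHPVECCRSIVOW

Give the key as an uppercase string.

  i= 0: T-O =  5 → F
  i= 1: X-Y = 25 → Z
  i= 2: J-L = 24 → Y
  i= 3: M-Q = 22 → W
  i= 4: R-Q =  1 → B
  i= 5: J-C =  7 → H
  i= 6: E-L = 19 → T
  i= 7: H-C =  5 → F
  i= 8: P-Q = 25 → Z
  i= 9: V-X = 24 → Y
  i=10: E-I = 22 → W
  i=11: C-B =  1 → B
  i=12: C-V =  7 → H
  i=13: R-Y = 19 → T
  i=14: S-N =  5 → F
  i=15: I-J = 25 → Z
  i=16: V-X = 24 → Y
  i=17: O-S = 22 → W
  i=18: W-V =  1 → B
  shifts repeat with period 7: FZYWBHT

FZYWBHT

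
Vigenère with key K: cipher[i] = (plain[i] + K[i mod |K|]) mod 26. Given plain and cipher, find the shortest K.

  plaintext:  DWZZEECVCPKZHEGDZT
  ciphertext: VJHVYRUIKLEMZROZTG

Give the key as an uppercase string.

SNIWUN

  i= 0: V-D = 18 → S
  i= 1: J-W = 13 → N
  i= 2: H-Z =  8 → I
  i= 3: V-Z = 22 → W
  i= 4: Y-E = 20 → U
  i= 5: R-E = 13 → N
  i= 6: U-C = 18 → S
  i= 7: I-V = 13 → N
  i= 8: K-C =  8 → I
  i= 9: L-P = 22 → W
  i=10: E-K = 20 → U
  i=11: M-Z = 13 → N
  i=12: Z-H = 18 → S
  i=13: R-E = 13 → N
  i=14: O-G =  8 → I
  i=15: Z-D = 22 → W
  i=16: T-Z = 20 → U
  i=17: G-T = 13 → N
  shifts repeat with period 6: SNIWUN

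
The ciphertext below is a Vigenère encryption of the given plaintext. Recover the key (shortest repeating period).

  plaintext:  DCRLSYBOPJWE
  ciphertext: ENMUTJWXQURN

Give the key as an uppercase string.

  i= 0: E-D =  1 → B
  i= 1: N-C = 11 → L
  i= 2: M-R = 21 → V
  i= 3: U-L =  9 → J
  i= 4: T-S =  1 → B
  i= 5: J-Y = 11 → L
  i= 6: W-B = 21 → V
  i= 7: X-O =  9 → J
  i= 8: Q-P =  1 → B
  i= 9: U-J = 11 → L
  i=10: R-W = 21 → V
  i=11: N-E =  9 → J
  shifts repeat with period 4: BLVJ

BLVJ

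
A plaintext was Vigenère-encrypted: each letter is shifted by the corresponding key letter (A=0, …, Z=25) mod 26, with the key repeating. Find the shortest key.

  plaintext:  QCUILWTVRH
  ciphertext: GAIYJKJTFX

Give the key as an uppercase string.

  i= 0: G-Q = 16 → Q
  i= 1: A-C = 24 → Y
  i= 2: I-U = 14 → O
  i= 3: Y-I = 16 → Q
  i= 4: J-L = 24 → Y
  i= 5: K-W = 14 → O
  i= 6: J-T = 16 → Q
  i= 7: T-V = 24 → Y
  i= 8: F-R = 14 → O
  i= 9: X-H = 16 → Q
  shifts repeat with period 3: QYO

QYO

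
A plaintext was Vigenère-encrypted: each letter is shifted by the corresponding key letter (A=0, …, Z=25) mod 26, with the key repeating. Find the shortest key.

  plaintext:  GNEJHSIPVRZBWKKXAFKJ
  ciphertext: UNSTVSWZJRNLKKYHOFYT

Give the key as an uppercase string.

OAOK

  i= 0: U-G = 14 → O
  i= 1: N-N =  0 → A
  i= 2: S-E = 14 → O
  i= 3: T-J = 10 → K
  i= 4: V-H = 14 → O
  i= 5: S-S =  0 → A
  i= 6: W-I = 14 → O
  i= 7: Z-P = 10 → K
  i= 8: J-V = 14 → O
  i= 9: R-R =  0 → A
  i=10: N-Z = 14 → O
  i=11: L-B = 10 → K
  i=12: K-W = 14 → O
  i=13: K-K =  0 → A
  i=14: Y-K = 14 → O
  i=15: H-X = 10 → K
  i=16: O-A = 14 → O
  i=17: F-F =  0 → A
  i=18: Y-K = 14 → O
  i=19: T-J = 10 → K
  shifts repeat with period 4: OAOK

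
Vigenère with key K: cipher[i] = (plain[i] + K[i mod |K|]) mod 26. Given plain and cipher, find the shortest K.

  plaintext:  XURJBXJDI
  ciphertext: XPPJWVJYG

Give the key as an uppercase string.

  i= 0: X-X =  0 → A
  i= 1: P-U = 21 → V
  i= 2: P-R = 24 → Y
  i= 3: J-J =  0 → A
  i= 4: W-B = 21 → V
  i= 5: V-X = 24 → Y
  i= 6: J-J =  0 → A
  i= 7: Y-D = 21 → V
  i= 8: G-I = 24 → Y
  shifts repeat with period 3: AVY

AVY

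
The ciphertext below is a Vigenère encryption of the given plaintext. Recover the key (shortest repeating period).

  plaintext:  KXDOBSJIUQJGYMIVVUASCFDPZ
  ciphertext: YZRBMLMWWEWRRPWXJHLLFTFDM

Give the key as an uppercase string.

  i= 0: Y-K = 14 → O
  i= 1: Z-X =  2 → C
  i= 2: R-D = 14 → O
  i= 3: B-O = 13 → N
  i= 4: M-B = 11 → L
  i= 5: L-S = 19 → T
  i= 6: M-J =  3 → D
  i= 7: W-I = 14 → O
  i= 8: W-U =  2 → C
  i= 9: E-Q = 14 → O
  i=10: W-J = 13 → N
  i=11: R-G = 11 → L
  i=12: R-Y = 19 → T
  i=13: P-M =  3 → D
  i=14: W-I = 14 → O
  i=15: X-V =  2 → C
  i=16: J-V = 14 → O
  i=17: H-U = 13 → N
  i=18: L-A = 11 → L
  i=19: L-S = 19 → T
  i=20: F-C =  3 → D
  i=21: T-F = 14 → O
  i=22: F-D =  2 → C
  i=23: D-P = 14 → O
  i=24: M-Z = 13 → N
  shifts repeat with period 7: OCONLTD

OCONLTD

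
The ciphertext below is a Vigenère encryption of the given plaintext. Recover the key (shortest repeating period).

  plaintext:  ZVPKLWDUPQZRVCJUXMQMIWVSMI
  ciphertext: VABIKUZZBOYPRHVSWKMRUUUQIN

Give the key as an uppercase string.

  i= 0: V-Z = 22 → W
  i= 1: A-V =  5 → F
  i= 2: B-P = 12 → M
  i= 3: I-K = 24 → Y
  i= 4: K-L = 25 → Z
  i= 5: U-W = 24 → Y
  i= 6: Z-D = 22 → W
  i= 7: Z-U =  5 → F
  i= 8: B-P = 12 → M
  i= 9: O-Q = 24 → Y
  i=10: Y-Z = 25 → Z
  i=11: P-R = 24 → Y
  i=12: R-V = 22 → W
  i=13: H-C =  5 → F
  i=14: V-J = 12 → M
  i=15: S-U = 24 → Y
  i=16: W-X = 25 → Z
  i=17: K-M = 24 → Y
  i=18: M-Q = 22 → W
  i=19: R-M =  5 → F
  i=20: U-I = 12 → M
  i=21: U-W = 24 → Y
  i=22: U-V = 25 → Z
  i=23: Q-S = 24 → Y
  i=24: I-M = 22 → W
  i=25: N-I =  5 → F
  shifts repeat with period 6: WFMYZY

WFMYZY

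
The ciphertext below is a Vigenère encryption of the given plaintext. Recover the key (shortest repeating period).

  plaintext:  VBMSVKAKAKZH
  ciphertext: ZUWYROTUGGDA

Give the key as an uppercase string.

  i= 0: Z-V =  4 → E
  i= 1: U-B = 19 → T
  i= 2: W-M = 10 → K
  i= 3: Y-S =  6 → G
  i= 4: R-V = 22 → W
  i= 5: O-K =  4 → E
  i= 6: T-A = 19 → T
  i= 7: U-K = 10 → K
  i= 8: G-A =  6 → G
  i= 9: G-K = 22 → W
  i=10: D-Z =  4 → E
  i=11: A-H = 19 → T
  shifts repeat with period 5: ETKGW

ETKGW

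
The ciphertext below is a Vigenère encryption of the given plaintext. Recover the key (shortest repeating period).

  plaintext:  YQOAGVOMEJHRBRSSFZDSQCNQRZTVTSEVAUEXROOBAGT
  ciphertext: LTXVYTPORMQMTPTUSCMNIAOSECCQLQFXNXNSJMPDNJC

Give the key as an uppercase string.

  i= 0: L-Y = 13 → N
  i= 1: T-Q =  3 → D
  i= 2: X-O =  9 → J
  i= 3: V-A = 21 → V
  i= 4: Y-G = 18 → S
  i= 5: T-V = 24 → Y
  i= 6: P-O =  1 → B
  i= 7: O-M =  2 → C
  i= 8: R-E = 13 → N
  i= 9: M-J =  3 → D
  i=10: Q-H =  9 → J
  i=11: M-R = 21 → V
  i=12: T-B = 18 → S
  i=13: P-R = 24 → Y
  i=14: T-S =  1 → B
  i=15: U-S =  2 → C
  i=16: S-F = 13 → N
  i=17: C-Z =  3 → D
  i=18: M-D =  9 → J
  i=19: N-S = 21 → V
  i=20: I-Q = 18 → S
  i=21: A-C = 24 → Y
  i=22: O-N =  1 → B
  i=23: S-Q =  2 → C
  i=24: E-R = 13 → N
  i=25: C-Z =  3 → D
  i=26: C-T =  9 → J
  i=27: Q-V = 21 → V
  i=28: L-T = 18 → S
  i=29: Q-S = 24 → Y
  i=30: F-E =  1 → B
  i=31: X-V =  2 → C
  i=32: N-A = 13 → N
  i=33: X-U =  3 → D
  i=34: N-E =  9 → J
  i=35: S-X = 21 → V
  i=36: J-R = 18 → S
  i=37: M-O = 24 → Y
  i=38: P-O =  1 → B
  i=39: D-B =  2 → C
  i=40: N-A = 13 → N
  i=41: J-G =  3 → D
  i=42: C-T =  9 → J
  shifts repeat with period 8: NDJVSYBC

NDJVSYBC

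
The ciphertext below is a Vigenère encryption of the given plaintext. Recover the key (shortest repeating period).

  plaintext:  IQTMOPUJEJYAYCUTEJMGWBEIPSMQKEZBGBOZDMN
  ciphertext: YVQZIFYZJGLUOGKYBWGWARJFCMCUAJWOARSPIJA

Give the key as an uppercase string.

  i= 0: Y-I = 16 → Q
  i= 1: V-Q =  5 → F
  i= 2: Q-T = 23 → X
  i= 3: Z-M = 13 → N
  i= 4: I-O = 20 → U
  i= 5: F-P = 16 → Q
  i= 6: Y-U =  4 → E
  i= 7: Z-J = 16 → Q
  i= 8: J-E =  5 → F
  i= 9: G-J = 23 → X
  i=10: L-Y = 13 → N
  i=11: U-A = 20 → U
  i=12: O-Y = 16 → Q
  i=13: G-C =  4 → E
  i=14: K-U = 16 → Q
  i=15: Y-T =  5 → F
  i=16: B-E = 23 → X
  i=17: W-J = 13 → N
  i=18: G-M = 20 → U
  i=19: W-G = 16 → Q
  i=20: A-W =  4 → E
  i=21: R-B = 16 → Q
  i=22: J-E =  5 → F
  i=23: F-I = 23 → X
  i=24: C-P = 13 → N
  i=25: M-S = 20 → U
  i=26: C-M = 16 → Q
  i=27: U-Q =  4 → E
  i=28: A-K = 16 → Q
  i=29: J-E =  5 → F
  i=30: W-Z = 23 → X
  i=31: O-B = 13 → N
  i=32: A-G = 20 → U
  i=33: R-B = 16 → Q
  i=34: S-O =  4 → E
  i=35: P-Z = 16 → Q
  i=36: I-D =  5 → F
  i=37: J-M = 23 → X
  i=38: A-N = 13 → N
  shifts repeat with period 7: QFXNUQE

QFXNUQE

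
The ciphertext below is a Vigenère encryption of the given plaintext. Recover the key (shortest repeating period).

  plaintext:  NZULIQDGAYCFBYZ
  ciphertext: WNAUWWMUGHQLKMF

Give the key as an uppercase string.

  i= 0: W-N =  9 → J
  i= 1: N-Z = 14 → O
  i= 2: A-U =  6 → G
  i= 3: U-L =  9 → J
  i= 4: W-I = 14 → O
  i= 5: W-Q =  6 → G
  i= 6: M-D =  9 → J
  i= 7: U-G = 14 → O
  i= 8: G-A =  6 → G
  i= 9: H-Y =  9 → J
  i=10: Q-C = 14 → O
  i=11: L-F =  6 → G
  i=12: K-B =  9 → J
  i=13: M-Y = 14 → O
  i=14: F-Z =  6 → G
  shifts repeat with period 3: JOG

JOG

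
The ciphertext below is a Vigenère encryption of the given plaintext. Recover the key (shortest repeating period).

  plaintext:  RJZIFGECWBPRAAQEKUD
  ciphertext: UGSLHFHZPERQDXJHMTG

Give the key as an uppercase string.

DXTDCZ

  i= 0: U-R =  3 → D
  i= 1: G-J = 23 → X
  i= 2: S-Z = 19 → T
  i= 3: L-I =  3 → D
  i= 4: H-F =  2 → C
  i= 5: F-G = 25 → Z
  i= 6: H-E =  3 → D
  i= 7: Z-C = 23 → X
  i= 8: P-W = 19 → T
  i= 9: E-B =  3 → D
  i=10: R-P =  2 → C
  i=11: Q-R = 25 → Z
  i=12: D-A =  3 → D
  i=13: X-A = 23 → X
  i=14: J-Q = 19 → T
  i=15: H-E =  3 → D
  i=16: M-K =  2 → C
  i=17: T-U = 25 → Z
  i=18: G-D =  3 → D
  shifts repeat with period 6: DXTDCZ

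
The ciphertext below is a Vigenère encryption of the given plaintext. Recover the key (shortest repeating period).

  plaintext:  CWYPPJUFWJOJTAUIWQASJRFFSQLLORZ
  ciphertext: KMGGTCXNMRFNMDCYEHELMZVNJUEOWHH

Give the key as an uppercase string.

IQIRETD

  i= 0: K-C =  8 → I
  i= 1: M-W = 16 → Q
  i= 2: G-Y =  8 → I
  i= 3: G-P = 17 → R
  i= 4: T-P =  4 → E
  i= 5: C-J = 19 → T
  i= 6: X-U =  3 → D
  i= 7: N-F =  8 → I
  i= 8: M-W = 16 → Q
  i= 9: R-J =  8 → I
  i=10: F-O = 17 → R
  i=11: N-J =  4 → E
  i=12: M-T = 19 → T
  i=13: D-A =  3 → D
  i=14: C-U =  8 → I
  i=15: Y-I = 16 → Q
  i=16: E-W =  8 → I
  i=17: H-Q = 17 → R
  i=18: E-A =  4 → E
  i=19: L-S = 19 → T
  i=20: M-J =  3 → D
  i=21: Z-R =  8 → I
  i=22: V-F = 16 → Q
  i=23: N-F =  8 → I
  i=24: J-S = 17 → R
  i=25: U-Q =  4 → E
  i=26: E-L = 19 → T
  i=27: O-L =  3 → D
  i=28: W-O =  8 → I
  i=29: H-R = 16 → Q
  i=30: H-Z =  8 → I
  shifts repeat with period 7: IQIRETD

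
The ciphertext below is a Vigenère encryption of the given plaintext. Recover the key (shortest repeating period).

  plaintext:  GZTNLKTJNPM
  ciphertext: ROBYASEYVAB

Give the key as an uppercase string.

LPI

  i= 0: R-G = 11 → L
  i= 1: O-Z = 15 → P
  i= 2: B-T =  8 → I
  i= 3: Y-N = 11 → L
  i= 4: A-L = 15 → P
  i= 5: S-K =  8 → I
  i= 6: E-T = 11 → L
  i= 7: Y-J = 15 → P
  i= 8: V-N =  8 → I
  i= 9: A-P = 11 → L
  i=10: B-M = 15 → P
  shifts repeat with period 3: LPI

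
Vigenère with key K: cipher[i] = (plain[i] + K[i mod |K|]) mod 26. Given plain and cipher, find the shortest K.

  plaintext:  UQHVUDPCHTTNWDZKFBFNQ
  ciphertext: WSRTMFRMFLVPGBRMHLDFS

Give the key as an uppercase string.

CCKYS

  i= 0: W-U =  2 → C
  i= 1: S-Q =  2 → C
  i= 2: R-H = 10 → K
  i= 3: T-V = 24 → Y
  i= 4: M-U = 18 → S
  i= 5: F-D =  2 → C
  i= 6: R-P =  2 → C
  i= 7: M-C = 10 → K
  i= 8: F-H = 24 → Y
  i= 9: L-T = 18 → S
  i=10: V-T =  2 → C
  i=11: P-N =  2 → C
  i=12: G-W = 10 → K
  i=13: B-D = 24 → Y
  i=14: R-Z = 18 → S
  i=15: M-K =  2 → C
  i=16: H-F =  2 → C
  i=17: L-B = 10 → K
  i=18: D-F = 24 → Y
  i=19: F-N = 18 → S
  i=20: S-Q =  2 → C
  shifts repeat with period 5: CCKYS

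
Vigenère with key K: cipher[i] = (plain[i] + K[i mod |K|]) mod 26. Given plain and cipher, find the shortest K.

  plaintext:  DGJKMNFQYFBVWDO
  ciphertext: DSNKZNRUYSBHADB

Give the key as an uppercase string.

  i= 0: D-D =  0 → A
  i= 1: S-G = 12 → M
  i= 2: N-J =  4 → E
  i= 3: K-K =  0 → A
  i= 4: Z-M = 13 → N
  i= 5: N-N =  0 → A
  i= 6: R-F = 12 → M
  i= 7: U-Q =  4 → E
  i= 8: Y-Y =  0 → A
  i= 9: S-F = 13 → N
  i=10: B-B =  0 → A
  i=11: H-V = 12 → M
  i=12: A-W =  4 → E
  i=13: D-D =  0 → A
  i=14: B-O = 13 → N
  shifts repeat with period 5: AMEAN

AMEAN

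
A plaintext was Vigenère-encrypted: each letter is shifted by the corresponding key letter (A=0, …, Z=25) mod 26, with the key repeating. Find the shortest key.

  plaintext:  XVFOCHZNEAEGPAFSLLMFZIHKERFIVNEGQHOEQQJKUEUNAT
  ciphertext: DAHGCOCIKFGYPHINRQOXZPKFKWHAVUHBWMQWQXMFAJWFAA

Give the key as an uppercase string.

GFCSAHDV

  i= 0: D-X =  6 → G
  i= 1: A-V =  5 → F
  i= 2: H-F =  2 → C
  i= 3: G-O = 18 → S
  i= 4: C-C =  0 → A
  i= 5: O-H =  7 → H
  i= 6: C-Z =  3 → D
  i= 7: I-N = 21 → V
  i= 8: K-E =  6 → G
  i= 9: F-A =  5 → F
  i=10: G-E =  2 → C
  i=11: Y-G = 18 → S
  i=12: P-P =  0 → A
  i=13: H-A =  7 → H
  i=14: I-F =  3 → D
  i=15: N-S = 21 → V
  i=16: R-L =  6 → G
  i=17: Q-L =  5 → F
  i=18: O-M =  2 → C
  i=19: X-F = 18 → S
  i=20: Z-Z =  0 → A
  i=21: P-I =  7 → H
  i=22: K-H =  3 → D
  i=23: F-K = 21 → V
  i=24: K-E =  6 → G
  i=25: W-R =  5 → F
  i=26: H-F =  2 → C
  i=27: A-I = 18 → S
  i=28: V-V =  0 → A
  i=29: U-N =  7 → H
  i=30: H-E =  3 → D
  i=31: B-G = 21 → V
  i=32: W-Q =  6 → G
  i=33: M-H =  5 → F
  i=34: Q-O =  2 → C
  i=35: W-E = 18 → S
  i=36: Q-Q =  0 → A
  i=37: X-Q =  7 → H
  i=38: M-J =  3 → D
  i=39: F-K = 21 → V
  i=40: A-U =  6 → G
  i=41: J-E =  5 → F
  i=42: W-U =  2 → C
  i=43: F-N = 18 → S
  i=44: A-A =  0 → A
  i=45: A-T =  7 → H
  shifts repeat with period 8: GFCSAHDV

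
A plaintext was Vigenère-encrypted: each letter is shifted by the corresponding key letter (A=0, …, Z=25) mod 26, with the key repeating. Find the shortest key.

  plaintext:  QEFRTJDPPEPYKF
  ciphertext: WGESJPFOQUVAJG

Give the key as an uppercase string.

GCZBQ

  i= 0: W-Q =  6 → G
  i= 1: G-E =  2 → C
  i= 2: E-F = 25 → Z
  i= 3: S-R =  1 → B
  i= 4: J-T = 16 → Q
  i= 5: P-J =  6 → G
  i= 6: F-D =  2 → C
  i= 7: O-P = 25 → Z
  i= 8: Q-P =  1 → B
  i= 9: U-E = 16 → Q
  i=10: V-P =  6 → G
  i=11: A-Y =  2 → C
  i=12: J-K = 25 → Z
  i=13: G-F =  1 → B
  shifts repeat with period 5: GCZBQ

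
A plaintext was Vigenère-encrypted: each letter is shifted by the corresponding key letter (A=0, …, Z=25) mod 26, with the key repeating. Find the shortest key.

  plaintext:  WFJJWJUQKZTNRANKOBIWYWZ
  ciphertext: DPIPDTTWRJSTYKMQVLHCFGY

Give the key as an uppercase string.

  i= 0: D-W =  7 → H
  i= 1: P-F = 10 → K
  i= 2: I-J = 25 → Z
  i= 3: P-J =  6 → G
  i= 4: D-W =  7 → H
  i= 5: T-J = 10 → K
  i= 6: T-U = 25 → Z
  i= 7: W-Q =  6 → G
  i= 8: R-K =  7 → H
  i= 9: J-Z = 10 → K
  i=10: S-T = 25 → Z
  i=11: T-N =  6 → G
  i=12: Y-R =  7 → H
  i=13: K-A = 10 → K
  i=14: M-N = 25 → Z
  i=15: Q-K =  6 → G
  i=16: V-O =  7 → H
  i=17: L-B = 10 → K
  i=18: H-I = 25 → Z
  i=19: C-W =  6 → G
  i=20: F-Y =  7 → H
  i=21: G-W = 10 → K
  i=22: Y-Z = 25 → Z
  shifts repeat with period 4: HKZG

HKZG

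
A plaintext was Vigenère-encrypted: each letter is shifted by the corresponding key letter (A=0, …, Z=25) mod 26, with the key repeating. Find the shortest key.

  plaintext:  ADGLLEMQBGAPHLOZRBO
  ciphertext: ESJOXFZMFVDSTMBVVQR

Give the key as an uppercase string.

  i= 0: E-A =  4 → E
  i= 1: S-D = 15 → P
  i= 2: J-G =  3 → D
  i= 3: O-L =  3 → D
  i= 4: X-L = 12 → M
  i= 5: F-E =  1 → B
  i= 6: Z-M = 13 → N
  i= 7: M-Q = 22 → W
  i= 8: F-B =  4 → E
  i= 9: V-G = 15 → P
  i=10: D-A =  3 → D
  i=11: S-P =  3 → D
  i=12: T-H = 12 → M
  i=13: M-L =  1 → B
  i=14: B-O = 13 → N
  i=15: V-Z = 22 → W
  i=16: V-R =  4 → E
  i=17: Q-B = 15 → P
  i=18: R-O =  3 → D
  shifts repeat with period 8: EPDDMBNW

EPDDMBNW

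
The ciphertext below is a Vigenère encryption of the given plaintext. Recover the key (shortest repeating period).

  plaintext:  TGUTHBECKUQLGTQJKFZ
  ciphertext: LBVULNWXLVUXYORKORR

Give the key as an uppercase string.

SVBBEM

  i= 0: L-T = 18 → S
  i= 1: B-G = 21 → V
  i= 2: V-U =  1 → B
  i= 3: U-T =  1 → B
  i= 4: L-H =  4 → E
  i= 5: N-B = 12 → M
  i= 6: W-E = 18 → S
  i= 7: X-C = 21 → V
  i= 8: L-K =  1 → B
  i= 9: V-U =  1 → B
  i=10: U-Q =  4 → E
  i=11: X-L = 12 → M
  i=12: Y-G = 18 → S
  i=13: O-T = 21 → V
  i=14: R-Q =  1 → B
  i=15: K-J =  1 → B
  i=16: O-K =  4 → E
  i=17: R-F = 12 → M
  i=18: R-Z = 18 → S
  shifts repeat with period 6: SVBBEM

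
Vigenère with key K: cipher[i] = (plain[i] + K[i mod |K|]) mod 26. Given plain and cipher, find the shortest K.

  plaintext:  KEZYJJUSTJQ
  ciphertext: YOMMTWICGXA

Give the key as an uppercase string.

OKN

  i= 0: Y-K = 14 → O
  i= 1: O-E = 10 → K
  i= 2: M-Z = 13 → N
  i= 3: M-Y = 14 → O
  i= 4: T-J = 10 → K
  i= 5: W-J = 13 → N
  i= 6: I-U = 14 → O
  i= 7: C-S = 10 → K
  i= 8: G-T = 13 → N
  i= 9: X-J = 14 → O
  i=10: A-Q = 10 → K
  shifts repeat with period 3: OKN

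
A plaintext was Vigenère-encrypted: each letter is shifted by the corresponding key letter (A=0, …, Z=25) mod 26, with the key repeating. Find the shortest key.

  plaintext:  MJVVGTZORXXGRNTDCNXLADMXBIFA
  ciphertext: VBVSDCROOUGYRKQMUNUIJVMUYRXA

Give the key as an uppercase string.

  i= 0: V-M =  9 → J
  i= 1: B-J = 18 → S
  i= 2: V-V =  0 → A
  i= 3: S-V = 23 → X
  i= 4: D-G = 23 → X
  i= 5: C-T =  9 → J
  i= 6: R-Z = 18 → S
  i= 7: O-O =  0 → A
  i= 8: O-R = 23 → X
  i= 9: U-X = 23 → X
  i=10: G-X =  9 → J
  i=11: Y-G = 18 → S
  i=12: R-R =  0 → A
  i=13: K-N = 23 → X
  i=14: Q-T = 23 → X
  i=15: M-D =  9 → J
  i=16: U-C = 18 → S
  i=17: N-N =  0 → A
  i=18: U-X = 23 → X
  i=19: I-L = 23 → X
  i=20: J-A =  9 → J
  i=21: V-D = 18 → S
  i=22: M-M =  0 → A
  i=23: U-X = 23 → X
  i=24: Y-B = 23 → X
  i=25: R-I =  9 → J
  i=26: X-F = 18 → S
  i=27: A-A =  0 → A
  shifts repeat with period 5: JSAXX

JSAXX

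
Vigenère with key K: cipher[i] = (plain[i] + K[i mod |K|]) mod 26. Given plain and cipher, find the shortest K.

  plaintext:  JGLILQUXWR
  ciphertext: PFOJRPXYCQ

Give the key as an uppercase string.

  i= 0: P-J =  6 → G
  i= 1: F-G = 25 → Z
  i= 2: O-L =  3 → D
  i= 3: J-I =  1 → B
  i= 4: R-L =  6 → G
  i= 5: P-Q = 25 → Z
  i= 6: X-U =  3 → D
  i= 7: Y-X =  1 → B
  i= 8: C-W =  6 → G
  i= 9: Q-R = 25 → Z
  shifts repeat with period 4: GZDB

GZDB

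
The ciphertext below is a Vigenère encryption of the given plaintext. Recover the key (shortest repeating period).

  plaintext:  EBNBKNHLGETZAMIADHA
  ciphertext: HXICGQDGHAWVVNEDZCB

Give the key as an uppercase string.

DWVBW

  i= 0: H-E =  3 → D
  i= 1: X-B = 22 → W
  i= 2: I-N = 21 → V
  i= 3: C-B =  1 → B
  i= 4: G-K = 22 → W
  i= 5: Q-N =  3 → D
  i= 6: D-H = 22 → W
  i= 7: G-L = 21 → V
  i= 8: H-G =  1 → B
  i= 9: A-E = 22 → W
  i=10: W-T =  3 → D
  i=11: V-Z = 22 → W
  i=12: V-A = 21 → V
  i=13: N-M =  1 → B
  i=14: E-I = 22 → W
  i=15: D-A =  3 → D
  i=16: Z-D = 22 → W
  i=17: C-H = 21 → V
  i=18: B-A =  1 → B
  shifts repeat with period 5: DWVBW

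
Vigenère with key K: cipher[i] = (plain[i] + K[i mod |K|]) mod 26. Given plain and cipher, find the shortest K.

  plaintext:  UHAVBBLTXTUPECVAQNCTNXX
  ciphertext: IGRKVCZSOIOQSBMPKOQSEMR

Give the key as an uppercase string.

  i= 0: I-U = 14 → O
  i= 1: G-H = 25 → Z
  i= 2: R-A = 17 → R
  i= 3: K-V = 15 → P
  i= 4: V-B = 20 → U
  i= 5: C-B =  1 → B
  i= 6: Z-L = 14 → O
  i= 7: S-T = 25 → Z
  i= 8: O-X = 17 → R
  i= 9: I-T = 15 → P
  i=10: O-U = 20 → U
  i=11: Q-P =  1 → B
  i=12: S-E = 14 → O
  i=13: B-C = 25 → Z
  i=14: M-V = 17 → R
  i=15: P-A = 15 → P
  i=16: K-Q = 20 → U
  i=17: O-N =  1 → B
  i=18: Q-C = 14 → O
  i=19: S-T = 25 → Z
  i=20: E-N = 17 → R
  i=21: M-X = 15 → P
  i=22: R-X = 20 → U
  shifts repeat with period 6: OZRPUB

OZRPUB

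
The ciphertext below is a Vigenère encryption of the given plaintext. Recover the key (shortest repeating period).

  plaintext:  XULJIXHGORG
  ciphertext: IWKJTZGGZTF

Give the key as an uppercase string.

  i= 0: I-X = 11 → L
  i= 1: W-U =  2 → C
  i= 2: K-L = 25 → Z
  i= 3: J-J =  0 → A
  i= 4: T-I = 11 → L
  i= 5: Z-X =  2 → C
  i= 6: G-H = 25 → Z
  i= 7: G-G =  0 → A
  i= 8: Z-O = 11 → L
  i= 9: T-R =  2 → C
  i=10: F-G = 25 → Z
  shifts repeat with period 4: LCZA

LCZA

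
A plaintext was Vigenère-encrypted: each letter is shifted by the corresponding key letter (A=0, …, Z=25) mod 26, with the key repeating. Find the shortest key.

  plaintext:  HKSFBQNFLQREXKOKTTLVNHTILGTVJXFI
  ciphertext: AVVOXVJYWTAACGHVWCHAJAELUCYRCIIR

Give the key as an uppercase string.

  i= 0: A-H = 19 → T
  i= 1: V-K = 11 → L
  i= 2: V-S =  3 → D
  i= 3: O-F =  9 → J
  i= 4: X-B = 22 → W
  i= 5: V-Q =  5 → F
  i= 6: J-N = 22 → W
  i= 7: Y-F = 19 → T
  i= 8: W-L = 11 → L
  i= 9: T-Q =  3 → D
  i=10: A-R =  9 → J
  i=11: A-E = 22 → W
  i=12: C-X =  5 → F
  i=13: G-K = 22 → W
  i=14: H-O = 19 → T
  i=15: V-K = 11 → L
  i=16: W-T =  3 → D
  i=17: C-T =  9 → J
  i=18: H-L = 22 → W
  i=19: A-V =  5 → F
  i=20: J-N = 22 → W
  i=21: A-H = 19 → T
  i=22: E-T = 11 → L
  i=23: L-I =  3 → D
  i=24: U-L =  9 → J
  i=25: C-G = 22 → W
  i=26: Y-T =  5 → F
  i=27: R-V = 22 → W
  i=28: C-J = 19 → T
  i=29: I-X = 11 → L
  i=30: I-F =  3 → D
  i=31: R-I =  9 → J
  shifts repeat with period 7: TLDJWFW

TLDJWFW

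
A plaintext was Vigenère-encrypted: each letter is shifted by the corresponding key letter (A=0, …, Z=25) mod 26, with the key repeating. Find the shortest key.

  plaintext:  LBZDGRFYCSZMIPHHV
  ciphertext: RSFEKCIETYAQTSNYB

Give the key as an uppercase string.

  i= 0: R-L =  6 → G
  i= 1: S-B = 17 → R
  i= 2: F-Z =  6 → G
  i= 3: E-D =  1 → B
  i= 4: K-G =  4 → E
  i= 5: C-R = 11 → L
  i= 6: I-F =  3 → D
  i= 7: E-Y =  6 → G
  i= 8: T-C = 17 → R
  i= 9: Y-S =  6 → G
  i=10: A-Z =  1 → B
  i=11: Q-M =  4 → E
  i=12: T-I = 11 → L
  i=13: S-P =  3 → D
  i=14: N-H =  6 → G
  i=15: Y-H = 17 → R
  i=16: B-V =  6 → G
  shifts repeat with period 7: GRGBELD

GRGBELD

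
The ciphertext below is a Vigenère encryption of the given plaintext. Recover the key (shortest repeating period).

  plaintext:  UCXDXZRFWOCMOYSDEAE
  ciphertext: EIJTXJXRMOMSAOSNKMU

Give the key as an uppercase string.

KGMQA

  i= 0: E-U = 10 → K
  i= 1: I-C =  6 → G
  i= 2: J-X = 12 → M
  i= 3: T-D = 16 → Q
  i= 4: X-X =  0 → A
  i= 5: J-Z = 10 → K
  i= 6: X-R =  6 → G
  i= 7: R-F = 12 → M
  i= 8: M-W = 16 → Q
  i= 9: O-O =  0 → A
  i=10: M-C = 10 → K
  i=11: S-M =  6 → G
  i=12: A-O = 12 → M
  i=13: O-Y = 16 → Q
  i=14: S-S =  0 → A
  i=15: N-D = 10 → K
  i=16: K-E =  6 → G
  i=17: M-A = 12 → M
  i=18: U-E = 16 → Q
  shifts repeat with period 5: KGMQA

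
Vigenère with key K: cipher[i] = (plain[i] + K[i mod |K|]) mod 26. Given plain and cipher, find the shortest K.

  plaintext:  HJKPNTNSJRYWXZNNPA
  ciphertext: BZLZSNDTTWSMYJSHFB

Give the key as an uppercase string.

  i= 0: B-H = 20 → U
  i= 1: Z-J = 16 → Q
  i= 2: L-K =  1 → B
  i= 3: Z-P = 10 → K
  i= 4: S-N =  5 → F
  i= 5: N-T = 20 → U
  i= 6: D-N = 16 → Q
  i= 7: T-S =  1 → B
  i= 8: T-J = 10 → K
  i= 9: W-R =  5 → F
  i=10: S-Y = 20 → U
  i=11: M-W = 16 → Q
  i=12: Y-X =  1 → B
  i=13: J-Z = 10 → K
  i=14: S-N =  5 → F
  i=15: H-N = 20 → U
  i=16: F-P = 16 → Q
  i=17: B-A =  1 → B
  shifts repeat with period 5: UQBKF

UQBKF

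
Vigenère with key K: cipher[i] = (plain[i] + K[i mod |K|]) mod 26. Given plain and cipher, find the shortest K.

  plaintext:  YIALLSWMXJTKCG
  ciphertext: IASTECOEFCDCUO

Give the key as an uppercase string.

KSSIT

  i= 0: I-Y = 10 → K
  i= 1: A-I = 18 → S
  i= 2: S-A = 18 → S
  i= 3: T-L =  8 → I
  i= 4: E-L = 19 → T
  i= 5: C-S = 10 → K
  i= 6: O-W = 18 → S
  i= 7: E-M = 18 → S
  i= 8: F-X =  8 → I
  i= 9: C-J = 19 → T
  i=10: D-T = 10 → K
  i=11: C-K = 18 → S
  i=12: U-C = 18 → S
  i=13: O-G =  8 → I
  shifts repeat with period 5: KSSIT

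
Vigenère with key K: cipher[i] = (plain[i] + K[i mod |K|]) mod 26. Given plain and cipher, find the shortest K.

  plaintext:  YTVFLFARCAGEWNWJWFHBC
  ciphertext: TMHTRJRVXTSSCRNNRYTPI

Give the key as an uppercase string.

VTMOGERE

  i= 0: T-Y = 21 → V
  i= 1: M-T = 19 → T
  i= 2: H-V = 12 → M
  i= 3: T-F = 14 → O
  i= 4: R-L =  6 → G
  i= 5: J-F =  4 → E
  i= 6: R-A = 17 → R
  i= 7: V-R =  4 → E
  i= 8: X-C = 21 → V
  i= 9: T-A = 19 → T
  i=10: S-G = 12 → M
  i=11: S-E = 14 → O
  i=12: C-W =  6 → G
  i=13: R-N =  4 → E
  i=14: N-W = 17 → R
  i=15: N-J =  4 → E
  i=16: R-W = 21 → V
  i=17: Y-F = 19 → T
  i=18: T-H = 12 → M
  i=19: P-B = 14 → O
  i=20: I-C =  6 → G
  shifts repeat with period 8: VTMOGERE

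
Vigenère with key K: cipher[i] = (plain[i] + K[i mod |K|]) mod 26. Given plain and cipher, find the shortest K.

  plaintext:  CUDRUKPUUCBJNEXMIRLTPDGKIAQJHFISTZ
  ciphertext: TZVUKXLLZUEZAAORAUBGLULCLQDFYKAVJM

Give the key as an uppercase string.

  i= 0: T-C = 17 → R
  i= 1: Z-U =  5 → F
  i= 2: V-D = 18 → S
  i= 3: U-R =  3 → D
  i= 4: K-U = 16 → Q
  i= 5: X-K = 13 → N
  i= 6: L-P = 22 → W
  i= 7: L-U = 17 → R
  i= 8: Z-U =  5 → F
  i= 9: U-C = 18 → S
  i=10: E-B =  3 → D
  i=11: Z-J = 16 → Q
  i=12: A-N = 13 → N
  i=13: A-E = 22 → W
  i=14: O-X = 17 → R
  i=15: R-M =  5 → F
  i=16: A-I = 18 → S
  i=17: U-R =  3 → D
  i=18: B-L = 16 → Q
  i=19: G-T = 13 → N
  i=20: L-P = 22 → W
  i=21: U-D = 17 → R
  i=22: L-G =  5 → F
  i=23: C-K = 18 → S
  i=24: L-I =  3 → D
  i=25: Q-A = 16 → Q
  i=26: D-Q = 13 → N
  i=27: F-J = 22 → W
  i=28: Y-H = 17 → R
  i=29: K-F =  5 → F
  i=30: A-I = 18 → S
  i=31: V-S =  3 → D
  i=32: J-T = 16 → Q
  i=33: M-Z = 13 → N
  shifts repeat with period 7: RFSDQNW

RFSDQNW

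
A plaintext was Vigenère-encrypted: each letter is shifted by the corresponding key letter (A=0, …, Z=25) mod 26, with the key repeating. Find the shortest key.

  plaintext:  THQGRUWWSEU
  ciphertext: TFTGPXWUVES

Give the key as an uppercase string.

  i= 0: T-T =  0 → A
  i= 1: F-H = 24 → Y
  i= 2: T-Q =  3 → D
  i= 3: G-G =  0 → A
  i= 4: P-R = 24 → Y
  i= 5: X-U =  3 → D
  i= 6: W-W =  0 → A
  i= 7: U-W = 24 → Y
  i= 8: V-S =  3 → D
  i= 9: E-E =  0 → A
  i=10: S-U = 24 → Y
  shifts repeat with period 3: AYD

AYD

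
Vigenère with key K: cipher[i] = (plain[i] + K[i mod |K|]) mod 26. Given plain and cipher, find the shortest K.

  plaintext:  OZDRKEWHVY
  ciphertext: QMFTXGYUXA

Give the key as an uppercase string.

CNC

  i= 0: Q-O =  2 → C
  i= 1: M-Z = 13 → N
  i= 2: F-D =  2 → C
  i= 3: T-R =  2 → C
  i= 4: X-K = 13 → N
  i= 5: G-E =  2 → C
  i= 6: Y-W =  2 → C
  i= 7: U-H = 13 → N
  i= 8: X-V =  2 → C
  i= 9: A-Y =  2 → C
  shifts repeat with period 3: CNC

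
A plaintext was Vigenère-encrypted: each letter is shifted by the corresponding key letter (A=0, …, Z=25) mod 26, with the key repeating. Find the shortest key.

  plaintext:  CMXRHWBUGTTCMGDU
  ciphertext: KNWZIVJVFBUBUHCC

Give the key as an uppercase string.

IBZ

  i= 0: K-C =  8 → I
  i= 1: N-M =  1 → B
  i= 2: W-X = 25 → Z
  i= 3: Z-R =  8 → I
  i= 4: I-H =  1 → B
  i= 5: V-W = 25 → Z
  i= 6: J-B =  8 → I
  i= 7: V-U =  1 → B
  i= 8: F-G = 25 → Z
  i= 9: B-T =  8 → I
  i=10: U-T =  1 → B
  i=11: B-C = 25 → Z
  i=12: U-M =  8 → I
  i=13: H-G =  1 → B
  i=14: C-D = 25 → Z
  i=15: C-U =  8 → I
  shifts repeat with period 3: IBZ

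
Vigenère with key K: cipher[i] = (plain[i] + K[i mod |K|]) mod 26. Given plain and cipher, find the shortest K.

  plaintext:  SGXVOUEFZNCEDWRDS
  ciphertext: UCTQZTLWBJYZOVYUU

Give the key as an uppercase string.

  i= 0: U-S =  2 → C
  i= 1: C-G = 22 → W
  i= 2: T-X = 22 → W
  i= 3: Q-V = 21 → V
  i= 4: Z-O = 11 → L
  i= 5: T-U = 25 → Z
  i= 6: L-E =  7 → H
  i= 7: W-F = 17 → R
  i= 8: B-Z =  2 → C
  i= 9: J-N = 22 → W
  i=10: Y-C = 22 → W
  i=11: Z-E = 21 → V
  i=12: O-D = 11 → L
  i=13: V-W = 25 → Z
  i=14: Y-R =  7 → H
  i=15: U-D = 17 → R
  i=16: U-S =  2 → C
  shifts repeat with period 8: CWWVLZHR

CWWVLZHR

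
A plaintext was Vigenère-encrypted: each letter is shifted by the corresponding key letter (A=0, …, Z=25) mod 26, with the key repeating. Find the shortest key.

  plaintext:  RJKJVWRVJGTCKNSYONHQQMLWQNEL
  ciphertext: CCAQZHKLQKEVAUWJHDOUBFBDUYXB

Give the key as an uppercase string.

LTQHE

  i= 0: C-R = 11 → L
  i= 1: C-J = 19 → T
  i= 2: A-K = 16 → Q
  i= 3: Q-J =  7 → H
  i= 4: Z-V =  4 → E
  i= 5: H-W = 11 → L
  i= 6: K-R = 19 → T
  i= 7: L-V = 16 → Q
  i= 8: Q-J =  7 → H
  i= 9: K-G =  4 → E
  i=10: E-T = 11 → L
  i=11: V-C = 19 → T
  i=12: A-K = 16 → Q
  i=13: U-N =  7 → H
  i=14: W-S =  4 → E
  i=15: J-Y = 11 → L
  i=16: H-O = 19 → T
  i=17: D-N = 16 → Q
  i=18: O-H =  7 → H
  i=19: U-Q =  4 → E
  i=20: B-Q = 11 → L
  i=21: F-M = 19 → T
  i=22: B-L = 16 → Q
  i=23: D-W =  7 → H
  i=24: U-Q =  4 → E
  i=25: Y-N = 11 → L
  i=26: X-E = 19 → T
  i=27: B-L = 16 → Q
  shifts repeat with period 5: LTQHE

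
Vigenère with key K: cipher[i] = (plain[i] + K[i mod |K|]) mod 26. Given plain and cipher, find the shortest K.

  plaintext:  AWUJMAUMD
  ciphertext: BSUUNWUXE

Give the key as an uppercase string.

  i= 0: B-A =  1 → B
  i= 1: S-W = 22 → W
  i= 2: U-U =  0 → A
  i= 3: U-J = 11 → L
  i= 4: N-M =  1 → B
  i= 5: W-A = 22 → W
  i= 6: U-U =  0 → A
  i= 7: X-M = 11 → L
  i= 8: E-D =  1 → B
  shifts repeat with period 4: BWAL

BWAL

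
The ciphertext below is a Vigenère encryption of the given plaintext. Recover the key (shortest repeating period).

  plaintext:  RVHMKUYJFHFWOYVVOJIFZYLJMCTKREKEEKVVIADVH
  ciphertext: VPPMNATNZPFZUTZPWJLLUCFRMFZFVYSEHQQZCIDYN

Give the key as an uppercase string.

EUIADGV

  i= 0: V-R =  4 → E
  i= 1: P-V = 20 → U
  i= 2: P-H =  8 → I
  i= 3: M-M =  0 → A
  i= 4: N-K =  3 → D
  i= 5: A-U =  6 → G
  i= 6: T-Y = 21 → V
  i= 7: N-J =  4 → E
  i= 8: Z-F = 20 → U
  i= 9: P-H =  8 → I
  i=10: F-F =  0 → A
  i=11: Z-W =  3 → D
  i=12: U-O =  6 → G
  i=13: T-Y = 21 → V
  i=14: Z-V =  4 → E
  i=15: P-V = 20 → U
  i=16: W-O =  8 → I
  i=17: J-J =  0 → A
  i=18: L-I =  3 → D
  i=19: L-F =  6 → G
  i=20: U-Z = 21 → V
  i=21: C-Y =  4 → E
  i=22: F-L = 20 → U
  i=23: R-J =  8 → I
  i=24: M-M =  0 → A
  i=25: F-C =  3 → D
  i=26: Z-T =  6 → G
  i=27: F-K = 21 → V
  i=28: V-R =  4 → E
  i=29: Y-E = 20 → U
  i=30: S-K =  8 → I
  i=31: E-E =  0 → A
  i=32: H-E =  3 → D
  i=33: Q-K =  6 → G
  i=34: Q-V = 21 → V
  i=35: Z-V =  4 → E
  i=36: C-I = 20 → U
  i=37: I-A =  8 → I
  i=38: D-D =  0 → A
  i=39: Y-V =  3 → D
  i=40: N-H =  6 → G
  shifts repeat with period 7: EUIADGV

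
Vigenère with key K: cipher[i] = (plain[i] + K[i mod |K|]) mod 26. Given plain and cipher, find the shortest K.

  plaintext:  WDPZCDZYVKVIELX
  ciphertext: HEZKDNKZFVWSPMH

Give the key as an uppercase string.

LBK

  i= 0: H-W = 11 → L
  i= 1: E-D =  1 → B
  i= 2: Z-P = 10 → K
  i= 3: K-Z = 11 → L
  i= 4: D-C =  1 → B
  i= 5: N-D = 10 → K
  i= 6: K-Z = 11 → L
  i= 7: Z-Y =  1 → B
  i= 8: F-V = 10 → K
  i= 9: V-K = 11 → L
  i=10: W-V =  1 → B
  i=11: S-I = 10 → K
  i=12: P-E = 11 → L
  i=13: M-L =  1 → B
  i=14: H-X = 10 → K
  shifts repeat with period 3: LBK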